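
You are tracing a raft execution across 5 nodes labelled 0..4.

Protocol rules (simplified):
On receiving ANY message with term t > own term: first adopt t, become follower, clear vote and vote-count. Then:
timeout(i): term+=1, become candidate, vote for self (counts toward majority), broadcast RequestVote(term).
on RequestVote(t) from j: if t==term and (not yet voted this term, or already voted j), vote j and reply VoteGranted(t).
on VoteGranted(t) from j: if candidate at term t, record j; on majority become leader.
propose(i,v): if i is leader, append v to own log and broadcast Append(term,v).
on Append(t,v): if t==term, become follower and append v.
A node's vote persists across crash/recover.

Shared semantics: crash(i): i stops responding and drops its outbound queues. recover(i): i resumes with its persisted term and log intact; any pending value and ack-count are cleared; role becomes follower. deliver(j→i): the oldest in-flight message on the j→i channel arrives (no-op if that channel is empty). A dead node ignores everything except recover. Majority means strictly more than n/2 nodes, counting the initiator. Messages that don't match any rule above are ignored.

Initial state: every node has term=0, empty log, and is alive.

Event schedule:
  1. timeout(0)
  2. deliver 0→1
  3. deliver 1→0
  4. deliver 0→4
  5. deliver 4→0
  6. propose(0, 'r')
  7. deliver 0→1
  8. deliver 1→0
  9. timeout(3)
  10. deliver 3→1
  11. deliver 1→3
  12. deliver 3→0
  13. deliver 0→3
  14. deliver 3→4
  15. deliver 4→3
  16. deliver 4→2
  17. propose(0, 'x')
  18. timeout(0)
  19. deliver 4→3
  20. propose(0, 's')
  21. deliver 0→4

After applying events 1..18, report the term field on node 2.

step 1 timeout(0): 0={cand,t=1,log=-}
step 2 deliver 0→1: 1={foll,t=1,log=-}
step 3 deliver 1→0: —
step 4 deliver 0→4: 4={foll,t=1,log=-}
step 5 deliver 4→0: 0={lead,t=1,log=-}
step 6 propose(0,'r'): 0={lead,t=1,log=r}
step 7 deliver 0→1: 1={foll,t=1,log=r}
step 8 deliver 1→0: —
step 9 timeout(3): 3={cand,t=1,log=-}
step 10 deliver 3→1: —
step 11 deliver 1→3: —
step 12 deliver 3→0: —
step 13 deliver 0→3: —
step 14 deliver 3→4: —
step 15 deliver 4→3: —
step 16 deliver 4→2: —
step 17 propose(0,'x'): 0={lead,t=1,log=r,x}
step 18 timeout(0): 0={cand,t=2,log=r,x}

0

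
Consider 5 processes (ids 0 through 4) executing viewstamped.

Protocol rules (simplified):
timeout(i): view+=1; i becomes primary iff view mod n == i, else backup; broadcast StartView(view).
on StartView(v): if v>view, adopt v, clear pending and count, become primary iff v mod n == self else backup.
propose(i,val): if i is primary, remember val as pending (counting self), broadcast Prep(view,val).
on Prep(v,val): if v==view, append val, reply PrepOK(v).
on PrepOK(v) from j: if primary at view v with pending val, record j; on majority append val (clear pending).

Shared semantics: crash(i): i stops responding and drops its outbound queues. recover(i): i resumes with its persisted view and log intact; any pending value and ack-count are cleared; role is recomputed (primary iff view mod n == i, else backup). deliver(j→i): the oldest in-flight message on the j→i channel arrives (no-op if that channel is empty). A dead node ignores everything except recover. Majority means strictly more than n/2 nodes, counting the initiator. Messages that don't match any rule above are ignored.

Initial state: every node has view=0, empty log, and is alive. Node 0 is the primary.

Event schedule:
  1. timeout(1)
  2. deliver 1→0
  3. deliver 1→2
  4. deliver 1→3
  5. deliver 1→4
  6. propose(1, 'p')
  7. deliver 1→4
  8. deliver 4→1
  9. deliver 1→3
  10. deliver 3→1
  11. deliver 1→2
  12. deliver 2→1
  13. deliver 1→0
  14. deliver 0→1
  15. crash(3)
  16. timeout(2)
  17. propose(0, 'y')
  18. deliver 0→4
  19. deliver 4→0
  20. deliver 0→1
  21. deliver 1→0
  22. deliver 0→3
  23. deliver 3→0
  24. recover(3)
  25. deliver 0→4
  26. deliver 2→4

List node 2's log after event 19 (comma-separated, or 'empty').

step 1 timeout(1): 1={prim,v=1,log=-}
step 2 deliver 1→0: 0={back,v=1,log=-}
step 3 deliver 1→2: 2={back,v=1,log=-}
step 4 deliver 1→3: 3={back,v=1,log=-}
step 5 deliver 1→4: 4={back,v=1,log=-}
step 6 propose(1,'p'): —
step 7 deliver 1→4: 4={back,v=1,log=p}
step 8 deliver 4→1: —
step 9 deliver 1→3: 3={back,v=1,log=p}
step 10 deliver 3→1: 1={prim,v=1,log=p}
step 11 deliver 1→2: 2={back,v=1,log=p}
step 12 deliver 2→1: —
step 13 deliver 1→0: 0={back,v=1,log=p}
step 14 deliver 0→1: —
step 15 crash(3): 3={✗back,v=1,log=p}
step 16 timeout(2): 2={prim,v=2,log=p}
step 17 propose(0,'y'): —
step 18 deliver 0→4: —
step 19 deliver 4→0: —

p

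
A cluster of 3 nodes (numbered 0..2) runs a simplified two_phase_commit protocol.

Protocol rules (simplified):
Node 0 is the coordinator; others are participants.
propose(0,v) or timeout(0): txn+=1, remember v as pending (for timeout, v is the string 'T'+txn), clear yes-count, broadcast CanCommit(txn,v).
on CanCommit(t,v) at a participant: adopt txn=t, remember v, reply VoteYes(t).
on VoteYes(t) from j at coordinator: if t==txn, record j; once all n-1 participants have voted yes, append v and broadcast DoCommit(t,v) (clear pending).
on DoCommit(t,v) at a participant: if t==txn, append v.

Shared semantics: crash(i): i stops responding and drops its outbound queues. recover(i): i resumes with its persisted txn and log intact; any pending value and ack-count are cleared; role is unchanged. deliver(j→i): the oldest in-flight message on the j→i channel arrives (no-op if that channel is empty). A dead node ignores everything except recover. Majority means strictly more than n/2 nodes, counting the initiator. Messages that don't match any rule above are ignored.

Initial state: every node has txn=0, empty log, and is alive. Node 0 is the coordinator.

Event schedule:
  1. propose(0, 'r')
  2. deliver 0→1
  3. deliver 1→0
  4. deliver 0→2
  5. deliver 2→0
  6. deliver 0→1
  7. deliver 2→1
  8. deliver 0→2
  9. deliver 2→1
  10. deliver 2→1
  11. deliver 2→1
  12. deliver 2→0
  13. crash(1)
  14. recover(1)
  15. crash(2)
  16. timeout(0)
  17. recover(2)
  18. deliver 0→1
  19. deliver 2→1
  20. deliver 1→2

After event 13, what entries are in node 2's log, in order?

r

e1 propose(0,'r'): 0[coor,t=1,-]
e2 deliver 0→1: 1[part,t=1,-]
e3 deliver 1→0: ·
e4 deliver 0→2: 2[part,t=1,-]
e5 deliver 2→0: 0[coor,t=1,r]
e6 deliver 0→1: 1[part,t=1,r]
e7 deliver 2→1: ·
e8 deliver 0→2: 2[part,t=1,r]
e9 deliver 2→1: ·
e10 deliver 2→1: ·
e11 deliver 2→1: ·
e12 deliver 2→0: ·
e13 crash(1): 1[✗part,t=1,r]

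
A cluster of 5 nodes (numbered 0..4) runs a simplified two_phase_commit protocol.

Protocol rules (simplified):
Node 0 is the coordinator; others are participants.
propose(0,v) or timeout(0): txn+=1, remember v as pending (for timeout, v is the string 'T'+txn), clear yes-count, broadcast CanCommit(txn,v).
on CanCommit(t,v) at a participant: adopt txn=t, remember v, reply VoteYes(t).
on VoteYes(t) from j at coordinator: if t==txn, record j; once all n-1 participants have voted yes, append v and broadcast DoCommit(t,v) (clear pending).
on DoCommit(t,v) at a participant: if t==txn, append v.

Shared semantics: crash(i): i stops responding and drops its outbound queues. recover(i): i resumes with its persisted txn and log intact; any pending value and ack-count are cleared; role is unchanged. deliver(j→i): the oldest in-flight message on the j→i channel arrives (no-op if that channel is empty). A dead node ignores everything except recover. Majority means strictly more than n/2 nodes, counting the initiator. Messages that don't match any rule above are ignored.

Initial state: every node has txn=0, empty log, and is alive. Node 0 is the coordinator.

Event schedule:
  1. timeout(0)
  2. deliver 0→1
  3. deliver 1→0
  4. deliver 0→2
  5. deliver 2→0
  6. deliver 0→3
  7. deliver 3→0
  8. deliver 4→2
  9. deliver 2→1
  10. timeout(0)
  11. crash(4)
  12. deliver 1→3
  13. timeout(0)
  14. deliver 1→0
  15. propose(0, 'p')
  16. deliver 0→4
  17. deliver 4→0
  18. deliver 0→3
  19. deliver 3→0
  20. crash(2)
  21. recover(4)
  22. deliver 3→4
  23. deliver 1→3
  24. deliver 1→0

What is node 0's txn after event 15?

4

after 1 — timeout(0): n0:coor/t1/[-]
after 2 — deliver 0→1: n1:part/t1/[-]
after 3 — deliver 1→0: ·
after 4 — deliver 0→2: n2:part/t1/[-]
after 5 — deliver 2→0: ·
after 6 — deliver 0→3: n3:part/t1/[-]
after 7 — deliver 3→0: ·
after 8 — deliver 4→2: ·
after 9 — deliver 2→1: ·
after 10 — timeout(0): n0:coor/t2/[-]
after 11 — crash(4): n4:✗part/t0/[-]
after 12 — deliver 1→3: ·
after 13 — timeout(0): n0:coor/t3/[-]
after 14 — deliver 1→0: ·
after 15 — propose(0,'p'): n0:coor/t4/[-]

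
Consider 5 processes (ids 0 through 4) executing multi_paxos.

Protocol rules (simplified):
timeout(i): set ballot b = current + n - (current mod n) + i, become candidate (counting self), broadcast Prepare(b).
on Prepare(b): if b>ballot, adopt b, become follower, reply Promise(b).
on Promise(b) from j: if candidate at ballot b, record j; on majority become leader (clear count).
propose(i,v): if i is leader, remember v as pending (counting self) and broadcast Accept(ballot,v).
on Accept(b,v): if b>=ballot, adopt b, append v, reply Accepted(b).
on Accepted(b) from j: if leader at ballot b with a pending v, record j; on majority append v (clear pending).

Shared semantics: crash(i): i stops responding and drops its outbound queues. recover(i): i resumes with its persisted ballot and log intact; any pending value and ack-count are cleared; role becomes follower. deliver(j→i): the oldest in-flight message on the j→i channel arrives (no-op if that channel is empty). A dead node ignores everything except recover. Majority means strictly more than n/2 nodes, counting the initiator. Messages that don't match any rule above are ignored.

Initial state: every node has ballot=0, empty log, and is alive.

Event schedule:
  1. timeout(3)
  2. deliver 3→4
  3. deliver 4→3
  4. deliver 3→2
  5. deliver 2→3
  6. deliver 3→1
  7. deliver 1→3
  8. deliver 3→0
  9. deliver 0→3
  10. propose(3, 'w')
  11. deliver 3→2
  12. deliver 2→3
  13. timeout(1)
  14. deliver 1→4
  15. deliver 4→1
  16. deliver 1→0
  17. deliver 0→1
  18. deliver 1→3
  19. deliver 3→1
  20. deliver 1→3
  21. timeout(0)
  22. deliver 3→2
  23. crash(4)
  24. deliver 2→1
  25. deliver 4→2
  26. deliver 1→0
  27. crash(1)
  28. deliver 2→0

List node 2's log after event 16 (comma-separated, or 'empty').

e1 timeout(3): 3[cand,b=8,-]
e2 deliver 3→4: 4[foll,b=8,-]
e3 deliver 4→3: ·
e4 deliver 3→2: 2[foll,b=8,-]
e5 deliver 2→3: 3[lead,b=8,-]
e6 deliver 3→1: 1[foll,b=8,-]
e7 deliver 1→3: ·
e8 deliver 3→0: 0[foll,b=8,-]
e9 deliver 0→3: ·
e10 propose(3,'w'): ·
e11 deliver 3→2: 2[foll,b=8,w]
e12 deliver 2→3: ·
e13 timeout(1): 1[cand,b=11,-]
e14 deliver 1→4: 4[foll,b=11,-]
e15 deliver 4→1: ·
e16 deliver 1→0: 0[foll,b=11,-]

w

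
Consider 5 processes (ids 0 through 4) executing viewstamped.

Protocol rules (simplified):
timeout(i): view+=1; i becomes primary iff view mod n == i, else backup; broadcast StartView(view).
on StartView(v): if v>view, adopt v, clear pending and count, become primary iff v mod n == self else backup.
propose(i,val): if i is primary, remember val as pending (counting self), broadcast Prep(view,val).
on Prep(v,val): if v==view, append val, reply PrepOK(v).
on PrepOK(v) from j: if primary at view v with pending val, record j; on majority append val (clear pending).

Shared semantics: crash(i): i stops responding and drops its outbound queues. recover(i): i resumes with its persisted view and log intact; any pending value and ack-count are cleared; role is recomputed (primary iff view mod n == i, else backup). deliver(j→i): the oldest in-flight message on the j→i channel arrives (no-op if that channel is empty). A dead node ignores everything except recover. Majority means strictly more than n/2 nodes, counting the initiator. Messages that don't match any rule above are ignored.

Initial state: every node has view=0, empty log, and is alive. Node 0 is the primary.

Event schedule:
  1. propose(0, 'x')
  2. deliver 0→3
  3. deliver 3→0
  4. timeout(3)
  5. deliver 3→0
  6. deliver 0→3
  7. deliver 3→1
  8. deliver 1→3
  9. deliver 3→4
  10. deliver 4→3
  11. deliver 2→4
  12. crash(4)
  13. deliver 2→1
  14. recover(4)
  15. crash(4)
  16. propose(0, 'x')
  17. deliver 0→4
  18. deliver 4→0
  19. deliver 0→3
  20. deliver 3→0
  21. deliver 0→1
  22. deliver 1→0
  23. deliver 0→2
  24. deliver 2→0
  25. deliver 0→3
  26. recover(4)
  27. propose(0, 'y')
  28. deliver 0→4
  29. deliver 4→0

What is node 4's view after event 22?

1. propose(0,'x'):  nop
2. deliver 0→3:  <3:back v0 x>
3. deliver 3→0:  nop
4. timeout(3):  <3:back v1 x>
5. deliver 3→0:  <0:back v1 ->
6. deliver 0→3:  nop
7. deliver 3→1:  <1:prim v1 ->
8. deliver 1→3:  nop
9. deliver 3→4:  <4:back v1 ->
10. deliver 4→3:  nop
11. deliver 2→4:  nop
12. crash(4):  <4:✗back v1 ->
13. deliver 2→1:  nop
14. recover(4):  <4:back v1 ->
15. crash(4):  <4:✗back v1 ->
16. propose(0,'x'):  nop
17. deliver 0→4:  nop
18. deliver 4→0:  nop
19. deliver 0→3:  nop
20. deliver 3→0:  nop
21. deliver 0→1:  nop
22. deliver 1→0:  nop

1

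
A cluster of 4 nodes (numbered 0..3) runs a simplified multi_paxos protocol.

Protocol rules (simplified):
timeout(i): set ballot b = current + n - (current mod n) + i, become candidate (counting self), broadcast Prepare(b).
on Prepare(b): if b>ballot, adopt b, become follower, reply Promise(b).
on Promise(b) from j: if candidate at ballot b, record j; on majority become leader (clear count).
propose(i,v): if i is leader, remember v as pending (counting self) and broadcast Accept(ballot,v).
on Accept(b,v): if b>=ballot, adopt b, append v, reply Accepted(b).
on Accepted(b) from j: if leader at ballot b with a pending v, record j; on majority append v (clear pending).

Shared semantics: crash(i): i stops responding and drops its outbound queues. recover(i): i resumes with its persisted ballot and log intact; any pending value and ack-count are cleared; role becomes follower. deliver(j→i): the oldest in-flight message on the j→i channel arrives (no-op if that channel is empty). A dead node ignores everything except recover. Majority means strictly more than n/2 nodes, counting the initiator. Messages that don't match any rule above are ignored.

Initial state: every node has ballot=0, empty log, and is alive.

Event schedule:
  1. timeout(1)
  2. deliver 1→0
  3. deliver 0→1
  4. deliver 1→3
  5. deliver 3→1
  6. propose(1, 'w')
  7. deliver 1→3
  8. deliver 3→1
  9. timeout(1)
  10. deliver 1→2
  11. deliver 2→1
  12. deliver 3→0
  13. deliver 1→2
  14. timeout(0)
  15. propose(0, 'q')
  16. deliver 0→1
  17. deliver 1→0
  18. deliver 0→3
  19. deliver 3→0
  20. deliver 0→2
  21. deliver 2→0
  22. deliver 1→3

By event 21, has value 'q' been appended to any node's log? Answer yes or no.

step 1 timeout(1): 1={cand,b=5,log=-}
step 2 deliver 1→0: 0={foll,b=5,log=-}
step 3 deliver 0→1: —
step 4 deliver 1→3: 3={foll,b=5,log=-}
step 5 deliver 3→1: 1={lead,b=5,log=-}
step 6 propose(1,'w'): —
step 7 deliver 1→3: 3={foll,b=5,log=w}
step 8 deliver 3→1: —
step 9 timeout(1): 1={cand,b=9,log=-}
step 10 deliver 1→2: 2={foll,b=5,log=-}
step 11 deliver 2→1: —
step 12 deliver 3→0: —
step 13 deliver 1→2: 2={foll,b=5,log=w}
step 14 timeout(0): 0={cand,b=8,log=-}
step 15 propose(0,'q'): —
step 16 deliver 0→1: —
step 17 deliver 1→0: —
step 18 deliver 0→3: 3={foll,b=8,log=w}
step 19 deliver 3→0: —
step 20 deliver 0→2: 2={foll,b=8,log=w}
step 21 deliver 2→0: 0={lead,b=8,log=-}

no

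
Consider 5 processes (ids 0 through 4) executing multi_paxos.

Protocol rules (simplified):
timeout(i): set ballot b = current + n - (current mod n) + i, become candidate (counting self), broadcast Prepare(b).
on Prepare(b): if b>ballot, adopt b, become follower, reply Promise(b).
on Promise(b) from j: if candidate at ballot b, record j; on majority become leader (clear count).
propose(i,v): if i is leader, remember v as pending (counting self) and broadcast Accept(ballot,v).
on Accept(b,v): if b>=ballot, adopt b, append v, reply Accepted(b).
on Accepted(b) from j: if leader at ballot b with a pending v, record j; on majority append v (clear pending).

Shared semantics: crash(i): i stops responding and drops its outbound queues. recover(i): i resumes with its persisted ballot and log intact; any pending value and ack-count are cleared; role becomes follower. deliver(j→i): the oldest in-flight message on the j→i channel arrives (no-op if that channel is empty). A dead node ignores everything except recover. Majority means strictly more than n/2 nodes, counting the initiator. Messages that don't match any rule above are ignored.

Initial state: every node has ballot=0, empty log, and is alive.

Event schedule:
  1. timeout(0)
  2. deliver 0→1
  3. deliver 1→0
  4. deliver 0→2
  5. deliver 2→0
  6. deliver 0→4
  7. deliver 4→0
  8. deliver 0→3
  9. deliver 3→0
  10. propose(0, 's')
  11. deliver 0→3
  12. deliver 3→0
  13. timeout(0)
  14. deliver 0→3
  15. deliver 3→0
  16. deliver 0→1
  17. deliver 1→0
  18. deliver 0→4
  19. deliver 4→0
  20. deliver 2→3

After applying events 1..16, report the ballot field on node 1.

5

[1] timeout(0) → N0(cand b5 [-])
[2] deliver 0→1 → N1(foll b5 [-])
[3] deliver 1→0 → ∅
[4] deliver 0→2 → N2(foll b5 [-])
[5] deliver 2→0 → N0(lead b5 [-])
[6] deliver 0→4 → N4(foll b5 [-])
[7] deliver 4→0 → ∅
[8] deliver 0→3 → N3(foll b5 [-])
[9] deliver 3→0 → ∅
[10] propose(0,'s') → ∅
[11] deliver 0→3 → N3(foll b5 [s])
[12] deliver 3→0 → ∅
[13] timeout(0) → N0(cand b10 [-])
[14] deliver 0→3 → N3(foll b10 [s])
[15] deliver 3→0 → ∅
[16] deliver 0→1 → N1(foll b5 [s])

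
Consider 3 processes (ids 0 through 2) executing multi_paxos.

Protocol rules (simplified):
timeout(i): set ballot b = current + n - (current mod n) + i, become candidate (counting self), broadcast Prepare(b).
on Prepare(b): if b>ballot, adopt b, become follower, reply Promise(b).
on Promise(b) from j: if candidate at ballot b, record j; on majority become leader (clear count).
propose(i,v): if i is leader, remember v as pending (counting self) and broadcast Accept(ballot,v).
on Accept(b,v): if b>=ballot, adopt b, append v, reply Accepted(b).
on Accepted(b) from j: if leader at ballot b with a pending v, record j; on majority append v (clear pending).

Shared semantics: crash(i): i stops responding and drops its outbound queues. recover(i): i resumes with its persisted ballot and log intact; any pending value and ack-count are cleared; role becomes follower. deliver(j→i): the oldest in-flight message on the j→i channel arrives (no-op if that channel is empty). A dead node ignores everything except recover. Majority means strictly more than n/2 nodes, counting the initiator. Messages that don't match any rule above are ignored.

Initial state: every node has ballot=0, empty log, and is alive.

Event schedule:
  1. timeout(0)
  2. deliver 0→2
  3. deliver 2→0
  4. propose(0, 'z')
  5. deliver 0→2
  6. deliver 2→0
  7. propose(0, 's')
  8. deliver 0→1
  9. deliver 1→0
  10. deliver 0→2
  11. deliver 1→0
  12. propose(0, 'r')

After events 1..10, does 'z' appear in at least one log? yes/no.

1. timeout(0):  <0:cand b3 ->
2. deliver 0→2:  <2:foll b3 ->
3. deliver 2→0:  <0:lead b3 ->
4. propose(0,'z'):  nop
5. deliver 0→2:  <2:foll b3 z>
6. deliver 2→0:  <0:lead b3 z>
7. propose(0,'s'):  nop
8. deliver 0→1:  <1:foll b3 ->
9. deliver 1→0:  nop
10. deliver 0→2:  <2:foll b3 z,s>

yes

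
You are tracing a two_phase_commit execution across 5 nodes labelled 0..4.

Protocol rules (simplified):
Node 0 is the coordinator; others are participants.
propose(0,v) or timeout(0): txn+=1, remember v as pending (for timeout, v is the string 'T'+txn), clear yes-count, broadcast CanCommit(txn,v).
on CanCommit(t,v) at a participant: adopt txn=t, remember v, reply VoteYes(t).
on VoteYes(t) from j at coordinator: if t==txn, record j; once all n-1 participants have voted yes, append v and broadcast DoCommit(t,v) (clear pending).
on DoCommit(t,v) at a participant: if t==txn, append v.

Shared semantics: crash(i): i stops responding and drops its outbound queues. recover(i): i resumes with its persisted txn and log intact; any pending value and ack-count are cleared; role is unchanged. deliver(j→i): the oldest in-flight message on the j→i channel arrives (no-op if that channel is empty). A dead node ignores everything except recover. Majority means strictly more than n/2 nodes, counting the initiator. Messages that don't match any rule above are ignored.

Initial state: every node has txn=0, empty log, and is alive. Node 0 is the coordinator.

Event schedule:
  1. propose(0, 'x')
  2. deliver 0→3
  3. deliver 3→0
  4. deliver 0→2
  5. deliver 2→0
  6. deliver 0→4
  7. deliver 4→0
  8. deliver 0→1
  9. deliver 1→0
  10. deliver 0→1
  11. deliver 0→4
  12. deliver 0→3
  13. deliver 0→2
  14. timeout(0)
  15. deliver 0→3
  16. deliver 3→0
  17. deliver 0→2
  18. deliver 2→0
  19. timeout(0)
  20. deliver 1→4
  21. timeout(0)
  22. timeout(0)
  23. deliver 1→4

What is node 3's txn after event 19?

after 1 — propose(0,'x'): n0:coor/t1/[-]
after 2 — deliver 0→3: n3:part/t1/[-]
after 3 — deliver 3→0: ·
after 4 — deliver 0→2: n2:part/t1/[-]
after 5 — deliver 2→0: ·
after 6 — deliver 0→4: n4:part/t1/[-]
after 7 — deliver 4→0: ·
after 8 — deliver 0→1: n1:part/t1/[-]
after 9 — deliver 1→0: n0:coor/t1/[x]
after 10 — deliver 0→1: n1:part/t1/[x]
after 11 — deliver 0→4: n4:part/t1/[x]
after 12 — deliver 0→3: n3:part/t1/[x]
after 13 — deliver 0→2: n2:part/t1/[x]
after 14 — timeout(0): n0:coor/t2/[x]
after 15 — deliver 0→3: n3:part/t2/[x]
after 16 — deliver 3→0: ·
after 17 — deliver 0→2: n2:part/t2/[x]
after 18 — deliver 2→0: ·
after 19 — timeout(0): n0:coor/t3/[x]

2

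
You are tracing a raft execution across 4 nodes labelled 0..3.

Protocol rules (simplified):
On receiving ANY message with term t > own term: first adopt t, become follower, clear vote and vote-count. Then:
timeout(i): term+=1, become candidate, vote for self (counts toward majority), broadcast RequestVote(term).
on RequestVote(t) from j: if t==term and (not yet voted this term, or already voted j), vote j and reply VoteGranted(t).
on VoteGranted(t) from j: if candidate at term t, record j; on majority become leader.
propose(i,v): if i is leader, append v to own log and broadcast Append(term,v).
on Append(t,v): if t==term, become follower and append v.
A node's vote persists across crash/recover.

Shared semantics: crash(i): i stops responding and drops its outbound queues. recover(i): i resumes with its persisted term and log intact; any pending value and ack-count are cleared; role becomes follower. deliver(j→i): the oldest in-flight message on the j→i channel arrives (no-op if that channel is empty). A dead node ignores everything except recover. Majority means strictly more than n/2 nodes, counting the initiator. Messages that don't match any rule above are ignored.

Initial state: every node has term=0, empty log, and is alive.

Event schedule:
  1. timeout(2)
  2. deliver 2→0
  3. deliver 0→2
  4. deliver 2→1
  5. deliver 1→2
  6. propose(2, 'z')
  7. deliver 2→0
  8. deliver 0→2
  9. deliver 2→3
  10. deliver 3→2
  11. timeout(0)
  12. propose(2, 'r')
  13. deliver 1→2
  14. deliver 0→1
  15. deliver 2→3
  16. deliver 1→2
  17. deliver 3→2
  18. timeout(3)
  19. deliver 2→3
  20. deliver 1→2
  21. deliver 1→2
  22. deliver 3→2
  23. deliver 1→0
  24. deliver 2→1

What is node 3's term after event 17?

after 1 — timeout(2): n2:cand/t1/[-]
after 2 — deliver 2→0: n0:foll/t1/[-]
after 3 — deliver 0→2: ·
after 4 — deliver 2→1: n1:foll/t1/[-]
after 5 — deliver 1→2: n2:lead/t1/[-]
after 6 — propose(2,'z'): n2:lead/t1/[z]
after 7 — deliver 2→0: n0:foll/t1/[z]
after 8 — deliver 0→2: ·
after 9 — deliver 2→3: n3:foll/t1/[-]
after 10 — deliver 3→2: ·
after 11 — timeout(0): n0:cand/t2/[z]
after 12 — propose(2,'r'): n2:lead/t1/[z,r]
after 13 — deliver 1→2: ·
after 14 — deliver 0→1: n1:foll/t2/[-]
after 15 — deliver 2→3: n3:foll/t1/[z]
after 16 — deliver 1→2: ·
after 17 — deliver 3→2: ·

1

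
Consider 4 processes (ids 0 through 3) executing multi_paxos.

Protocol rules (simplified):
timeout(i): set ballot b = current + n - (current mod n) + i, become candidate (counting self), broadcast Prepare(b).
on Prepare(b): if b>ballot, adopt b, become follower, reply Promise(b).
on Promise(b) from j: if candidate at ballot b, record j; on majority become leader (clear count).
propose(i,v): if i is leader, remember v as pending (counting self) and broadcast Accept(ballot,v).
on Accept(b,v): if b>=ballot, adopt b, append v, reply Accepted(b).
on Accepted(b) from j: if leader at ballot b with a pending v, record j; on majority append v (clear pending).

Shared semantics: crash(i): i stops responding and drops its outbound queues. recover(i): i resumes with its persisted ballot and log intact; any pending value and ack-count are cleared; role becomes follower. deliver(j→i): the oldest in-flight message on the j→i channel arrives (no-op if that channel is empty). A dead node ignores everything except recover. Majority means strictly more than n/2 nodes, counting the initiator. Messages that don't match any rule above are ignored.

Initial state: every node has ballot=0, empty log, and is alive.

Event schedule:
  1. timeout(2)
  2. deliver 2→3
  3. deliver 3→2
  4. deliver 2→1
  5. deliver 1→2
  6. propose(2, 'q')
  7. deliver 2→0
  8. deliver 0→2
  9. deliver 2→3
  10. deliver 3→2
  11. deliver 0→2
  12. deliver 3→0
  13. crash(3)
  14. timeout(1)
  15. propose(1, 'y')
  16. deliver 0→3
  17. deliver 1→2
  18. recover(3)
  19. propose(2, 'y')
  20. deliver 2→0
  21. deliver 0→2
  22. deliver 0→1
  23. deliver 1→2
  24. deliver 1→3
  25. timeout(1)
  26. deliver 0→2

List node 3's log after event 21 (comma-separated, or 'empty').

after 1 — timeout(2): n2:cand/b6/[-]
after 2 — deliver 2→3: n3:foll/b6/[-]
after 3 — deliver 3→2: ·
after 4 — deliver 2→1: n1:foll/b6/[-]
after 5 — deliver 1→2: n2:lead/b6/[-]
after 6 — propose(2,'q'): ·
after 7 — deliver 2→0: n0:foll/b6/[-]
after 8 — deliver 0→2: ·
after 9 — deliver 2→3: n3:foll/b6/[q]
after 10 — deliver 3→2: ·
after 11 — deliver 0→2: ·
after 12 — deliver 3→0: ·
after 13 — crash(3): n3:✗foll/b6/[q]
after 14 — timeout(1): n1:cand/b9/[-]
after 15 — propose(1,'y'): ·
after 16 — deliver 0→3: ·
after 17 — deliver 1→2: n2:foll/b9/[-]
after 18 — recover(3): n3:foll/b6/[q]
after 19 — propose(2,'y'): ·
after 20 — deliver 2→0: n0:foll/b6/[q]
after 21 — deliver 0→2: ·

q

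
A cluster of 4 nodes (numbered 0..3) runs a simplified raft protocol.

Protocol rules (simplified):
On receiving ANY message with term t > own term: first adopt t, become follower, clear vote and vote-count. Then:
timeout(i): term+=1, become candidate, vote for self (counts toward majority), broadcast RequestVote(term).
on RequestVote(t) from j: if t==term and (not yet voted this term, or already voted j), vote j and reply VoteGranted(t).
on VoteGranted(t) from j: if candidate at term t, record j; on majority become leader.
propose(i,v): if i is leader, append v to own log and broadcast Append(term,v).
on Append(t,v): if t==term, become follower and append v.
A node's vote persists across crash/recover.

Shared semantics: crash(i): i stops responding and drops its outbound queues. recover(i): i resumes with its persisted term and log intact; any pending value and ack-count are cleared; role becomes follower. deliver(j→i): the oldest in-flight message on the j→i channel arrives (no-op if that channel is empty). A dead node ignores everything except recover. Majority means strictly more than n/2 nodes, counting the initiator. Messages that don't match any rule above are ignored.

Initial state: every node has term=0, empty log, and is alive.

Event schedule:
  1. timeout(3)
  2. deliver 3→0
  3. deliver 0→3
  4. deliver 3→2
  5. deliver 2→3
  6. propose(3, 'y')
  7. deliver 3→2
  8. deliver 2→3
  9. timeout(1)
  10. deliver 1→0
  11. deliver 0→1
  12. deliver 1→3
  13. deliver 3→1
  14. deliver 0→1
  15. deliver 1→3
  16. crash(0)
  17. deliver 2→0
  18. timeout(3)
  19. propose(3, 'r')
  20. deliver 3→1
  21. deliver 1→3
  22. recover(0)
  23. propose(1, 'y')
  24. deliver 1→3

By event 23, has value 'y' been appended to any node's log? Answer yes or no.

yes

step 1 timeout(3): 3={cand,t=1,log=-}
step 2 deliver 3→0: 0={foll,t=1,log=-}
step 3 deliver 0→3: —
step 4 deliver 3→2: 2={foll,t=1,log=-}
step 5 deliver 2→3: 3={lead,t=1,log=-}
step 6 propose(3,'y'): 3={lead,t=1,log=y}
step 7 deliver 3→2: 2={foll,t=1,log=y}
step 8 deliver 2→3: —
step 9 timeout(1): 1={cand,t=1,log=-}
step 10 deliver 1→0: —
step 11 deliver 0→1: —
step 12 deliver 1→3: —
step 13 deliver 3→1: —
step 14 deliver 0→1: —
step 15 deliver 1→3: —
step 16 crash(0): 0={✗foll,t=1,log=-}
step 17 deliver 2→0: —
step 18 timeout(3): 3={cand,t=2,log=y}
step 19 propose(3,'r'): —
step 20 deliver 3→1: 1={foll,t=1,log=y}
step 21 deliver 1→3: —
step 22 recover(0): 0={foll,t=1,log=-}
step 23 propose(1,'y'): —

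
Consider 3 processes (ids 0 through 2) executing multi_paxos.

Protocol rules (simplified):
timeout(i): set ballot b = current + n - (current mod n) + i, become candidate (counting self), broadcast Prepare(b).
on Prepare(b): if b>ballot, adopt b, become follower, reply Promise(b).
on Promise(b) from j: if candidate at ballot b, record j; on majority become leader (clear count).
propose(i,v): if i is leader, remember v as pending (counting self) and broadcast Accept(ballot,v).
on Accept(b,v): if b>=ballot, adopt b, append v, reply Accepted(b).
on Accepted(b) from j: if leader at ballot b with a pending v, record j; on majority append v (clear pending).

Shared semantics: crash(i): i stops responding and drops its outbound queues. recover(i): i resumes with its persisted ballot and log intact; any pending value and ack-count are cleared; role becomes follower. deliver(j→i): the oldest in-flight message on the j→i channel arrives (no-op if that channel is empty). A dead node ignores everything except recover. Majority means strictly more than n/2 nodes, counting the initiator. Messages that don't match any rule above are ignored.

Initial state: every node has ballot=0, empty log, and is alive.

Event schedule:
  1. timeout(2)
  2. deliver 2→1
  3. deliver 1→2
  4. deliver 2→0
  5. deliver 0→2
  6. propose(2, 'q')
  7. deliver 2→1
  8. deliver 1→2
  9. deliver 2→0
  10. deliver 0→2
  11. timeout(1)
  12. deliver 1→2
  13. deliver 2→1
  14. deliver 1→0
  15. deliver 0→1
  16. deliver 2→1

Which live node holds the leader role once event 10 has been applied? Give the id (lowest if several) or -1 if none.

2

[1] timeout(2) → N2(cand b5 [-])
[2] deliver 2→1 → N1(foll b5 [-])
[3] deliver 1→2 → N2(lead b5 [-])
[4] deliver 2→0 → N0(foll b5 [-])
[5] deliver 0→2 → ∅
[6] propose(2,'q') → ∅
[7] deliver 2→1 → N1(foll b5 [q])
[8] deliver 1→2 → N2(lead b5 [q])
[9] deliver 2→0 → N0(foll b5 [q])
[10] deliver 0→2 → ∅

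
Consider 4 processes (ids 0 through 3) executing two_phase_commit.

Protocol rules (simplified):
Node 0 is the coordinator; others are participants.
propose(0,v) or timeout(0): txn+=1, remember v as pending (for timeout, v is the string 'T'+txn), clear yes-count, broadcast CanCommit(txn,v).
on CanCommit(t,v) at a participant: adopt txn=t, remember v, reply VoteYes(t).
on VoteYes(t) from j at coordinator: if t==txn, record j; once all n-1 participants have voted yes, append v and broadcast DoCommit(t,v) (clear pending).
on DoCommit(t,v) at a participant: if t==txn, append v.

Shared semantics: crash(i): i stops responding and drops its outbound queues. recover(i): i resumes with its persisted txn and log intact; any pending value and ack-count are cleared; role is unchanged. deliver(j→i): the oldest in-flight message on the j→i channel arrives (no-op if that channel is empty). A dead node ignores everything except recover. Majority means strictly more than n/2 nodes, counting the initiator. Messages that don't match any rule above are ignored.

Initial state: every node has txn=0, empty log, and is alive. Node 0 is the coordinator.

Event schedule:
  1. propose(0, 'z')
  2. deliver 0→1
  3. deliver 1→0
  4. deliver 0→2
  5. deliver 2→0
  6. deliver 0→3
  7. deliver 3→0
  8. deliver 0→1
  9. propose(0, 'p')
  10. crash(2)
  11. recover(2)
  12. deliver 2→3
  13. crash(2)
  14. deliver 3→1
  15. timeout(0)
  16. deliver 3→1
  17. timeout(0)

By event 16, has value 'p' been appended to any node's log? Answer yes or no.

no

[1] propose(0,'z') → N0(coor t1 [-])
[2] deliver 0→1 → N1(part t1 [-])
[3] deliver 1→0 → ∅
[4] deliver 0→2 → N2(part t1 [-])
[5] deliver 2→0 → ∅
[6] deliver 0→3 → N3(part t1 [-])
[7] deliver 3→0 → N0(coor t1 [z])
[8] deliver 0→1 → N1(part t1 [z])
[9] propose(0,'p') → N0(coor t2 [z])
[10] crash(2) → N2(✗part t1 [-])
[11] recover(2) → N2(part t1 [-])
[12] deliver 2→3 → ∅
[13] crash(2) → N2(✗part t1 [-])
[14] deliver 3→1 → ∅
[15] timeout(0) → N0(coor t3 [z])
[16] deliver 3→1 → ∅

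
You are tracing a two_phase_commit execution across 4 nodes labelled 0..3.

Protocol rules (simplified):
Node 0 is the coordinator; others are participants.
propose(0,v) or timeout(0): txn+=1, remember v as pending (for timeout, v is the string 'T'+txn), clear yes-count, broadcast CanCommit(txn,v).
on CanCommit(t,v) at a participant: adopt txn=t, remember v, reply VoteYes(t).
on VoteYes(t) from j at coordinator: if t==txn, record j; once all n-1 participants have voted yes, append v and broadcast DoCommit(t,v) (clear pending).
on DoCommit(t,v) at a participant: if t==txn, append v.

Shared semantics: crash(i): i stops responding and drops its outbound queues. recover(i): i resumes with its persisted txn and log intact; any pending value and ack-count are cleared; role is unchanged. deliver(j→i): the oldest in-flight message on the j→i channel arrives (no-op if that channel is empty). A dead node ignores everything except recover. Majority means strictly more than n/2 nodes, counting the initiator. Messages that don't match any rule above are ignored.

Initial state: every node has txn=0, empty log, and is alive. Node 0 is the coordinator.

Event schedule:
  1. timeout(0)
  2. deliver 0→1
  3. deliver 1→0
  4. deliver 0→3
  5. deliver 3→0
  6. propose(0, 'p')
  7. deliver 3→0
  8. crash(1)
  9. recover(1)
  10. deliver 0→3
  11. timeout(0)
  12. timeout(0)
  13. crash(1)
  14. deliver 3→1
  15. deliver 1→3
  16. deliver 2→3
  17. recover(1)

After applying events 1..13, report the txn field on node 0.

4

1. timeout(0):  <0:coor t1 ->
2. deliver 0→1:  <1:part t1 ->
3. deliver 1→0:  nop
4. deliver 0→3:  <3:part t1 ->
5. deliver 3→0:  nop
6. propose(0,'p'):  <0:coor t2 ->
7. deliver 3→0:  nop
8. crash(1):  <1:✗part t1 ->
9. recover(1):  <1:part t1 ->
10. deliver 0→3:  <3:part t2 ->
11. timeout(0):  <0:coor t3 ->
12. timeout(0):  <0:coor t4 ->
13. crash(1):  <1:✗part t1 ->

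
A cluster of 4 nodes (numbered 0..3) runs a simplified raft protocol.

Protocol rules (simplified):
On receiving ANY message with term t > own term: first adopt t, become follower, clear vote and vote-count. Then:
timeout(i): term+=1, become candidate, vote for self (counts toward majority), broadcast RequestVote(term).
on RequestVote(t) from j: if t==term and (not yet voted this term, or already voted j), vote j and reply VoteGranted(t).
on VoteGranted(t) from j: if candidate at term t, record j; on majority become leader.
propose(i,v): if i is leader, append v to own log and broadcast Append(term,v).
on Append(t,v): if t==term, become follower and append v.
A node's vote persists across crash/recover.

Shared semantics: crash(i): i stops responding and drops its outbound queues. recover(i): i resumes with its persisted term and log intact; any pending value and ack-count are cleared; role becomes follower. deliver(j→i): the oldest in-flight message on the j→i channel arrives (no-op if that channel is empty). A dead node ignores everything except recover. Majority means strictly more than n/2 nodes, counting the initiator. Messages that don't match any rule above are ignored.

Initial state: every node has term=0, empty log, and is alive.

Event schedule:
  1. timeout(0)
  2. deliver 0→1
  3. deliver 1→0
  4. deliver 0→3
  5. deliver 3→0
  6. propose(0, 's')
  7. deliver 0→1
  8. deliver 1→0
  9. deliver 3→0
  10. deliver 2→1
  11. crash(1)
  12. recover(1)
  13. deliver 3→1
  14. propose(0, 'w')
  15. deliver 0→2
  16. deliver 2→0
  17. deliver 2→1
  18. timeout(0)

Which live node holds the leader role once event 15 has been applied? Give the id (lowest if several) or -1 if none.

0

[1] timeout(0) → N0(cand t1 [-])
[2] deliver 0→1 → N1(foll t1 [-])
[3] deliver 1→0 → ∅
[4] deliver 0→3 → N3(foll t1 [-])
[5] deliver 3→0 → N0(lead t1 [-])
[6] propose(0,'s') → N0(lead t1 [s])
[7] deliver 0→1 → N1(foll t1 [s])
[8] deliver 1→0 → ∅
[9] deliver 3→0 → ∅
[10] deliver 2→1 → ∅
[11] crash(1) → N1(✗foll t1 [s])
[12] recover(1) → N1(foll t1 [s])
[13] deliver 3→1 → ∅
[14] propose(0,'w') → N0(lead t1 [s,w])
[15] deliver 0→2 → N2(foll t1 [-])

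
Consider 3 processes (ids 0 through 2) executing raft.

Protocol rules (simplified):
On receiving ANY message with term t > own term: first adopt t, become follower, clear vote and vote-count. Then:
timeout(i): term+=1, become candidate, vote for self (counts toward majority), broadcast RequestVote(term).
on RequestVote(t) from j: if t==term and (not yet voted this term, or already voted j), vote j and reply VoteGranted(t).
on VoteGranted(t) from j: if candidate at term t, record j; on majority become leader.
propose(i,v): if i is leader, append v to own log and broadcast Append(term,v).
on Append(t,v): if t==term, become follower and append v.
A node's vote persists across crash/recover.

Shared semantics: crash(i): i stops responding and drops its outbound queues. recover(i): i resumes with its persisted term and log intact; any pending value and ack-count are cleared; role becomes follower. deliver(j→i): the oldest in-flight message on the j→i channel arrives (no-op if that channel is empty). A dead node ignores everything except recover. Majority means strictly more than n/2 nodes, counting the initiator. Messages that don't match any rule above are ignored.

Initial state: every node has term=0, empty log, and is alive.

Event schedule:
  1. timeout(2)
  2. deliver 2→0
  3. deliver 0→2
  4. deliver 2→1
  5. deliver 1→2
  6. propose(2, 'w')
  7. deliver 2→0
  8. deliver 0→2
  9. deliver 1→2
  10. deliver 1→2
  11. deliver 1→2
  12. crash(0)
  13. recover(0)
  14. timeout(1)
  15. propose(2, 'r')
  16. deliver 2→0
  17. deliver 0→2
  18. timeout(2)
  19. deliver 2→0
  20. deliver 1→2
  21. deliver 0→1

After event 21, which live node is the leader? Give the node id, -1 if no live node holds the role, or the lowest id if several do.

-1

step 1 timeout(2): 2={cand,t=1,log=-}
step 2 deliver 2→0: 0={foll,t=1,log=-}
step 3 deliver 0→2: 2={lead,t=1,log=-}
step 4 deliver 2→1: 1={foll,t=1,log=-}
step 5 deliver 1→2: —
step 6 propose(2,'w'): 2={lead,t=1,log=w}
step 7 deliver 2→0: 0={foll,t=1,log=w}
step 8 deliver 0→2: —
step 9 deliver 1→2: —
step 10 deliver 1→2: —
step 11 deliver 1→2: —
step 12 crash(0): 0={✗foll,t=1,log=w}
step 13 recover(0): 0={foll,t=1,log=w}
step 14 timeout(1): 1={cand,t=2,log=-}
step 15 propose(2,'r'): 2={lead,t=1,log=w,r}
step 16 deliver 2→0: 0={foll,t=1,log=w,r}
step 17 deliver 0→2: —
step 18 timeout(2): 2={cand,t=2,log=w,r}
step 19 deliver 2→0: 0={foll,t=2,log=w,r}
step 20 deliver 1→2: —
step 21 deliver 0→1: —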